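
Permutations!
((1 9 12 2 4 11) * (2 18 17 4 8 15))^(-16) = (1 4 18 9 11 17 12)(2 15 8) = [0, 4, 15, 3, 18, 5, 6, 7, 2, 11, 10, 17, 1, 13, 14, 8, 16, 12, 9]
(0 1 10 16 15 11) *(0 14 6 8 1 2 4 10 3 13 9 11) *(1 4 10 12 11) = (0 2 10 16 15)(1 3 13 9)(4 12 11 14 6 8) = [2, 3, 10, 13, 12, 5, 8, 7, 4, 1, 16, 14, 11, 9, 6, 0, 15]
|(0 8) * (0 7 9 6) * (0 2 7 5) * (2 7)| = 3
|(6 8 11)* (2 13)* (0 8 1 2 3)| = |(0 8 11 6 1 2 13 3)| = 8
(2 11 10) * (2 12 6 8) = (2 11 10 12 6 8) = [0, 1, 11, 3, 4, 5, 8, 7, 2, 9, 12, 10, 6]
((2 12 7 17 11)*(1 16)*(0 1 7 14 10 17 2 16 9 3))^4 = (2 17)(7 10)(11 12)(14 16) = [0, 1, 17, 3, 4, 5, 6, 10, 8, 9, 7, 12, 11, 13, 16, 15, 14, 2]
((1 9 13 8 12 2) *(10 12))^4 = (1 10 9 12 13 2 8) = [0, 10, 8, 3, 4, 5, 6, 7, 1, 12, 9, 11, 13, 2]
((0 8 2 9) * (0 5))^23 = (0 9 8 5 2) = [9, 1, 0, 3, 4, 2, 6, 7, 5, 8]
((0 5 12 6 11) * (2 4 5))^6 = [11, 1, 0, 3, 2, 4, 12, 7, 8, 9, 10, 6, 5] = (0 11 6 12 5 4 2)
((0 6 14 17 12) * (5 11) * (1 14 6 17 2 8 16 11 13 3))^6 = (17)(1 5 8)(2 3 11)(13 16 14) = [0, 5, 3, 11, 4, 8, 6, 7, 1, 9, 10, 2, 12, 16, 13, 15, 14, 17]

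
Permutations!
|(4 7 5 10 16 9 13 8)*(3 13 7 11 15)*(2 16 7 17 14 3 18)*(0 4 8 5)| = 15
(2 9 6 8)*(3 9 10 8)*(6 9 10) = (2 6 3 10 8) = [0, 1, 6, 10, 4, 5, 3, 7, 2, 9, 8]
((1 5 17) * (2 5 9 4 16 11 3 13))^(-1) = [0, 17, 13, 11, 9, 2, 6, 7, 8, 1, 10, 16, 12, 3, 14, 15, 4, 5] = (1 17 5 2 13 3 11 16 4 9)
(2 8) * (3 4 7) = (2 8)(3 4 7) = [0, 1, 8, 4, 7, 5, 6, 3, 2]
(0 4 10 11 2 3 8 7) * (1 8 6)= [4, 8, 3, 6, 10, 5, 1, 0, 7, 9, 11, 2]= (0 4 10 11 2 3 6 1 8 7)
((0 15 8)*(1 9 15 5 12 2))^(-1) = (0 8 15 9 1 2 12 5) = [8, 2, 12, 3, 4, 0, 6, 7, 15, 1, 10, 11, 5, 13, 14, 9]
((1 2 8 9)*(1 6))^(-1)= [0, 6, 1, 3, 4, 5, 9, 7, 2, 8]= (1 6 9 8 2)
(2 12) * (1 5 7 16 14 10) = (1 5 7 16 14 10)(2 12) = [0, 5, 12, 3, 4, 7, 6, 16, 8, 9, 1, 11, 2, 13, 10, 15, 14]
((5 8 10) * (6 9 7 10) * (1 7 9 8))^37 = (1 7 10 5)(6 8) = [0, 7, 2, 3, 4, 1, 8, 10, 6, 9, 5]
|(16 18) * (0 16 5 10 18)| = |(0 16)(5 10 18)| = 6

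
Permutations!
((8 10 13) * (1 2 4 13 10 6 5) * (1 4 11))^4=(1 2 11)(4 5 6 8 13)=[0, 2, 11, 3, 5, 6, 8, 7, 13, 9, 10, 1, 12, 4]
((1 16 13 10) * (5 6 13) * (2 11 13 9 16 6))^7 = (1 13 2 16 6 10 11 5 9) = [0, 13, 16, 3, 4, 9, 10, 7, 8, 1, 11, 5, 12, 2, 14, 15, 6]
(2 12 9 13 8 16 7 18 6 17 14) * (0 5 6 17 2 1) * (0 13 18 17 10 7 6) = (0 5)(1 13 8 16 6 2 12 9 18 10 7 17 14) = [5, 13, 12, 3, 4, 0, 2, 17, 16, 18, 7, 11, 9, 8, 1, 15, 6, 14, 10]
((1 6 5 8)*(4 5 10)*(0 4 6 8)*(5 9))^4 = [0, 1, 2, 3, 4, 5, 6, 7, 8, 9, 10] = (10)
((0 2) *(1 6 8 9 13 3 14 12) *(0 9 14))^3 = (0 13 2 3 9)(1 14 6 12 8) = [13, 14, 3, 9, 4, 5, 12, 7, 1, 0, 10, 11, 8, 2, 6]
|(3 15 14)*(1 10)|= |(1 10)(3 15 14)|= 6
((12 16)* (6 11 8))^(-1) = (6 8 11)(12 16) = [0, 1, 2, 3, 4, 5, 8, 7, 11, 9, 10, 6, 16, 13, 14, 15, 12]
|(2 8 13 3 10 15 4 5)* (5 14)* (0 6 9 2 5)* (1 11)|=|(0 6 9 2 8 13 3 10 15 4 14)(1 11)|=22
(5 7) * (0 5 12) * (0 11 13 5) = (5 7 12 11 13) = [0, 1, 2, 3, 4, 7, 6, 12, 8, 9, 10, 13, 11, 5]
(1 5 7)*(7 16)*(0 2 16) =(0 2 16 7 1 5) =[2, 5, 16, 3, 4, 0, 6, 1, 8, 9, 10, 11, 12, 13, 14, 15, 7]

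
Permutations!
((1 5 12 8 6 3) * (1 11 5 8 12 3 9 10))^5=(12)(3 5 11)=[0, 1, 2, 5, 4, 11, 6, 7, 8, 9, 10, 3, 12]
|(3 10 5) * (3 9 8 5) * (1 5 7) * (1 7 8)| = 6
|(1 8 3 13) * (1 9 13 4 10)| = 10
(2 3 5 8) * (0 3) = (0 3 5 8 2) = [3, 1, 0, 5, 4, 8, 6, 7, 2]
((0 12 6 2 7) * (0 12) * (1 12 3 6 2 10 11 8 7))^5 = (1 2 12)(3 7 8 11 10 6) = [0, 2, 12, 7, 4, 5, 3, 8, 11, 9, 6, 10, 1]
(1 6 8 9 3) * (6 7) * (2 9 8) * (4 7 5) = (1 5 4 7 6 2 9 3) = [0, 5, 9, 1, 7, 4, 2, 6, 8, 3]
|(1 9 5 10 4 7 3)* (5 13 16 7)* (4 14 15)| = |(1 9 13 16 7 3)(4 5 10 14 15)| = 30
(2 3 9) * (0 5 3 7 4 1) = (0 5 3 9 2 7 4 1) = [5, 0, 7, 9, 1, 3, 6, 4, 8, 2]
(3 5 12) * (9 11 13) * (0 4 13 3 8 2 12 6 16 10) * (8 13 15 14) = (0 4 15 14 8 2 12 13 9 11 3 5 6 16 10) = [4, 1, 12, 5, 15, 6, 16, 7, 2, 11, 0, 3, 13, 9, 8, 14, 10]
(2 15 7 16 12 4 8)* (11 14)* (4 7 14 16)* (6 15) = (2 6 15 14 11 16 12 7 4 8) = [0, 1, 6, 3, 8, 5, 15, 4, 2, 9, 10, 16, 7, 13, 11, 14, 12]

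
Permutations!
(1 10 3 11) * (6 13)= [0, 10, 2, 11, 4, 5, 13, 7, 8, 9, 3, 1, 12, 6]= (1 10 3 11)(6 13)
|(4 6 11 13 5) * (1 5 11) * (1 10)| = 10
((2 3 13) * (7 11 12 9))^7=[0, 1, 3, 13, 4, 5, 6, 9, 8, 12, 10, 7, 11, 2]=(2 3 13)(7 9 12 11)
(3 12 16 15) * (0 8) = (0 8)(3 12 16 15) = [8, 1, 2, 12, 4, 5, 6, 7, 0, 9, 10, 11, 16, 13, 14, 3, 15]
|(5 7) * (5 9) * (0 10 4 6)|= 12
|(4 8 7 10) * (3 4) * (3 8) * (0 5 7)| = |(0 5 7 10 8)(3 4)| = 10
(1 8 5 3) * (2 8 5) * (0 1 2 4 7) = (0 1 5 3 2 8 4 7) = [1, 5, 8, 2, 7, 3, 6, 0, 4]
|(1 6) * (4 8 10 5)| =4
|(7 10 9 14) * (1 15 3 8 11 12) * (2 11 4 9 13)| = 13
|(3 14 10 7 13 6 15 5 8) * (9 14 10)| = |(3 10 7 13 6 15 5 8)(9 14)| = 8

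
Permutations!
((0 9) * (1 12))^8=(12)=[0, 1, 2, 3, 4, 5, 6, 7, 8, 9, 10, 11, 12]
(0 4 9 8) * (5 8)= (0 4 9 5 8)= [4, 1, 2, 3, 9, 8, 6, 7, 0, 5]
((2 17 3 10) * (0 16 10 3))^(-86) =(0 17 2 10 16) =[17, 1, 10, 3, 4, 5, 6, 7, 8, 9, 16, 11, 12, 13, 14, 15, 0, 2]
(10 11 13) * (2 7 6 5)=(2 7 6 5)(10 11 13)=[0, 1, 7, 3, 4, 2, 5, 6, 8, 9, 11, 13, 12, 10]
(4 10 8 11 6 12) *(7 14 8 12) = [0, 1, 2, 3, 10, 5, 7, 14, 11, 9, 12, 6, 4, 13, 8] = (4 10 12)(6 7 14 8 11)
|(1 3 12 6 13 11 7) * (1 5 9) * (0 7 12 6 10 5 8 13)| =12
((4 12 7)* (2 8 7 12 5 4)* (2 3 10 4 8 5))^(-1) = (12)(2 4 10 3 7 8 5) = [0, 1, 4, 7, 10, 2, 6, 8, 5, 9, 3, 11, 12]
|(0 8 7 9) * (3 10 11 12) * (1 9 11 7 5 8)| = 30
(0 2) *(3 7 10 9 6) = [2, 1, 0, 7, 4, 5, 3, 10, 8, 6, 9] = (0 2)(3 7 10 9 6)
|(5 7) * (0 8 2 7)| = 5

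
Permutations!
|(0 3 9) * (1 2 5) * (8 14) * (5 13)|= 12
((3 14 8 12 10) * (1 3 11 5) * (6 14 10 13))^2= (1 10 5 3 11)(6 8 13 14 12)= [0, 10, 2, 11, 4, 3, 8, 7, 13, 9, 5, 1, 6, 14, 12]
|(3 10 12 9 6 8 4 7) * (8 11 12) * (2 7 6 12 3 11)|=|(2 7 11 3 10 8 4 6)(9 12)|=8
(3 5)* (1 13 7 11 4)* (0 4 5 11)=(0 4 1 13 7)(3 11 5)=[4, 13, 2, 11, 1, 3, 6, 0, 8, 9, 10, 5, 12, 7]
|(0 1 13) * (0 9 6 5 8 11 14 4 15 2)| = 12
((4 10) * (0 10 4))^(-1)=(0 10)=[10, 1, 2, 3, 4, 5, 6, 7, 8, 9, 0]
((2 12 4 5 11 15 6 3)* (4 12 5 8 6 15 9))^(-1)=(15)(2 3 6 8 4 9 11 5)=[0, 1, 3, 6, 9, 2, 8, 7, 4, 11, 10, 5, 12, 13, 14, 15]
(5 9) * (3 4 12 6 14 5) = [0, 1, 2, 4, 12, 9, 14, 7, 8, 3, 10, 11, 6, 13, 5] = (3 4 12 6 14 5 9)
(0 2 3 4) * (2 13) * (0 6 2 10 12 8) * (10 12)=(0 13 12 8)(2 3 4 6)=[13, 1, 3, 4, 6, 5, 2, 7, 0, 9, 10, 11, 8, 12]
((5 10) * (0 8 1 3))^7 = [3, 8, 2, 1, 4, 10, 6, 7, 0, 9, 5] = (0 3 1 8)(5 10)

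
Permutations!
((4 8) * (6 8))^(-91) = (4 8 6) = [0, 1, 2, 3, 8, 5, 4, 7, 6]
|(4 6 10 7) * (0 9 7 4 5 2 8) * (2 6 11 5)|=|(0 9 7 2 8)(4 11 5 6 10)|=5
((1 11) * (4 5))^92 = (11) = [0, 1, 2, 3, 4, 5, 6, 7, 8, 9, 10, 11]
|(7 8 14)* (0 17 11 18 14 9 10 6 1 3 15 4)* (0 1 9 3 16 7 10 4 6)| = 18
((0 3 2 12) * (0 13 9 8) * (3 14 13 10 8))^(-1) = [8, 1, 3, 9, 4, 5, 6, 7, 10, 13, 12, 11, 2, 14, 0] = (0 8 10 12 2 3 9 13 14)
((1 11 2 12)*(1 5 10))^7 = (1 11 2 12 5 10) = [0, 11, 12, 3, 4, 10, 6, 7, 8, 9, 1, 2, 5]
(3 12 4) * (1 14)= (1 14)(3 12 4)= [0, 14, 2, 12, 3, 5, 6, 7, 8, 9, 10, 11, 4, 13, 1]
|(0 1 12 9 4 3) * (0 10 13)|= |(0 1 12 9 4 3 10 13)|= 8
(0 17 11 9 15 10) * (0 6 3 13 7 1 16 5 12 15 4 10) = (0 17 11 9 4 10 6 3 13 7 1 16 5 12 15) = [17, 16, 2, 13, 10, 12, 3, 1, 8, 4, 6, 9, 15, 7, 14, 0, 5, 11]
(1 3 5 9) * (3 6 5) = (1 6 5 9) = [0, 6, 2, 3, 4, 9, 5, 7, 8, 1]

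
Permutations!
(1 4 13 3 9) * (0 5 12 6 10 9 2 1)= (0 5 12 6 10 9)(1 4 13 3 2)= [5, 4, 1, 2, 13, 12, 10, 7, 8, 0, 9, 11, 6, 3]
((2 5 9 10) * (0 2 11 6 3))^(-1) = (0 3 6 11 10 9 5 2) = [3, 1, 0, 6, 4, 2, 11, 7, 8, 5, 9, 10]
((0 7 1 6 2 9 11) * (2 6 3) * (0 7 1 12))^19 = (0 2 7 1 9 12 3 11) = [2, 9, 7, 11, 4, 5, 6, 1, 8, 12, 10, 0, 3]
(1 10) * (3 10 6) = [0, 6, 2, 10, 4, 5, 3, 7, 8, 9, 1] = (1 6 3 10)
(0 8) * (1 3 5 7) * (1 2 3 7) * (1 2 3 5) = [8, 7, 5, 1, 4, 2, 6, 3, 0] = (0 8)(1 7 3)(2 5)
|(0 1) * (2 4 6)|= 6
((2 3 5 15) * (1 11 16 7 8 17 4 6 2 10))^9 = (1 3 17 11 5 4 16 15 6 7 10 2 8) = [0, 3, 8, 17, 16, 4, 7, 10, 1, 9, 2, 5, 12, 13, 14, 6, 15, 11]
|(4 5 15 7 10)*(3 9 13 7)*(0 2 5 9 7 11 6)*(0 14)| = |(0 2 5 15 3 7 10 4 9 13 11 6 14)| = 13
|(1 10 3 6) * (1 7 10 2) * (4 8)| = 4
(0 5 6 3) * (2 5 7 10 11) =(0 7 10 11 2 5 6 3) =[7, 1, 5, 0, 4, 6, 3, 10, 8, 9, 11, 2]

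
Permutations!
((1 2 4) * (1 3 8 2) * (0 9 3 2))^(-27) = (0 9 3 8)(2 4) = [9, 1, 4, 8, 2, 5, 6, 7, 0, 3]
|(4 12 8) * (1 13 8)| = 5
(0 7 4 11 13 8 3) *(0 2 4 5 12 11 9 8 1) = (0 7 5 12 11 13 1)(2 4 9 8 3) = [7, 0, 4, 2, 9, 12, 6, 5, 3, 8, 10, 13, 11, 1]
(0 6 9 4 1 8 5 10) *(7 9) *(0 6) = [0, 8, 2, 3, 1, 10, 7, 9, 5, 4, 6] = (1 8 5 10 6 7 9 4)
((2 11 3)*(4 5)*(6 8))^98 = [0, 1, 3, 11, 4, 5, 6, 7, 8, 9, 10, 2] = (2 3 11)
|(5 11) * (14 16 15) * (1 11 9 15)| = 7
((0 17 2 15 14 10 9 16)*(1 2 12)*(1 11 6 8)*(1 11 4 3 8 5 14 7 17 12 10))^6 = (0 6 7 12 5 17 4 14 10 3 1 9 8 2 16 11 15) = [6, 9, 16, 1, 14, 17, 7, 12, 2, 8, 3, 15, 5, 13, 10, 0, 11, 4]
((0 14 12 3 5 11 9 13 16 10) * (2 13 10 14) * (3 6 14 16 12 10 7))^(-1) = [10, 1, 0, 7, 4, 3, 12, 9, 8, 11, 14, 5, 13, 2, 6, 15, 16] = (16)(0 10 14 6 12 13 2)(3 7 9 11 5)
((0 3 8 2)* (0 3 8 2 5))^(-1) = (0 5 8)(2 3) = [5, 1, 3, 2, 4, 8, 6, 7, 0]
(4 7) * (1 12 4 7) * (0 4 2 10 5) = (0 4 1 12 2 10 5) = [4, 12, 10, 3, 1, 0, 6, 7, 8, 9, 5, 11, 2]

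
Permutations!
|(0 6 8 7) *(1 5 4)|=12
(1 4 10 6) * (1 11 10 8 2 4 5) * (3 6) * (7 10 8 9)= (1 5)(2 4 9 7 10 3 6 11 8)= [0, 5, 4, 6, 9, 1, 11, 10, 2, 7, 3, 8]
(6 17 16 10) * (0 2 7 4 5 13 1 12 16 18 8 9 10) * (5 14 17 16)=(0 2 7 4 14 17 18 8 9 10 6 16)(1 12 5 13)=[2, 12, 7, 3, 14, 13, 16, 4, 9, 10, 6, 11, 5, 1, 17, 15, 0, 18, 8]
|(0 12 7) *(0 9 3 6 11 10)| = 8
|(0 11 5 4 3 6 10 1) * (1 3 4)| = |(0 11 5 1)(3 6 10)| = 12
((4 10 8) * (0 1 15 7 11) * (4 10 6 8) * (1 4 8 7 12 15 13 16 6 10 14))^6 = (0 13 4 16 10 6 8 7 14 11 1) = [13, 0, 2, 3, 16, 5, 8, 14, 7, 9, 6, 1, 12, 4, 11, 15, 10]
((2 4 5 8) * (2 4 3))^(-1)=(2 3)(4 8 5)=[0, 1, 3, 2, 8, 4, 6, 7, 5]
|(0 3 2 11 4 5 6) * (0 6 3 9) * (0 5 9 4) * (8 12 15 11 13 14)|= 12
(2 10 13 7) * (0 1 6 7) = (0 1 6 7 2 10 13) = [1, 6, 10, 3, 4, 5, 7, 2, 8, 9, 13, 11, 12, 0]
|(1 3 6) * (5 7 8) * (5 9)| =|(1 3 6)(5 7 8 9)| =12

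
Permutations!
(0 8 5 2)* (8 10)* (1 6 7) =(0 10 8 5 2)(1 6 7) =[10, 6, 0, 3, 4, 2, 7, 1, 5, 9, 8]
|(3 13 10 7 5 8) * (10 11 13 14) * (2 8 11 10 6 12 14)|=|(2 8 3)(5 11 13 10 7)(6 12 14)|=15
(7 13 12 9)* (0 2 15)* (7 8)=(0 2 15)(7 13 12 9 8)=[2, 1, 15, 3, 4, 5, 6, 13, 7, 8, 10, 11, 9, 12, 14, 0]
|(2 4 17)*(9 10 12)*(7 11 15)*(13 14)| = 6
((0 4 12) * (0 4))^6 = [0, 1, 2, 3, 4, 5, 6, 7, 8, 9, 10, 11, 12] = (12)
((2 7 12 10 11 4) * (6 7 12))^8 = (2 11 12 4 10) = [0, 1, 11, 3, 10, 5, 6, 7, 8, 9, 2, 12, 4]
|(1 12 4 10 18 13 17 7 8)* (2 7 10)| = |(1 12 4 2 7 8)(10 18 13 17)| = 12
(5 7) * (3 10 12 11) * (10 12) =(3 12 11)(5 7) =[0, 1, 2, 12, 4, 7, 6, 5, 8, 9, 10, 3, 11]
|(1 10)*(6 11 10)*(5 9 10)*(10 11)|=3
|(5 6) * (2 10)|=|(2 10)(5 6)|=2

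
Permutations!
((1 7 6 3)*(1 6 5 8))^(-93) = (1 8 5 7)(3 6) = [0, 8, 2, 6, 4, 7, 3, 1, 5]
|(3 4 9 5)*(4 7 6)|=6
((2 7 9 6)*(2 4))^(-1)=(2 4 6 9 7)=[0, 1, 4, 3, 6, 5, 9, 2, 8, 7]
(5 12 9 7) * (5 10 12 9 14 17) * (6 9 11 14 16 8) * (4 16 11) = (4 16 8 6 9 7 10 12 11 14 17 5) = [0, 1, 2, 3, 16, 4, 9, 10, 6, 7, 12, 14, 11, 13, 17, 15, 8, 5]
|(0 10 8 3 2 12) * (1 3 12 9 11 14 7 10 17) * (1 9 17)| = |(0 1 3 2 17 9 11 14 7 10 8 12)| = 12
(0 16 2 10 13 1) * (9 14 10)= (0 16 2 9 14 10 13 1)= [16, 0, 9, 3, 4, 5, 6, 7, 8, 14, 13, 11, 12, 1, 10, 15, 2]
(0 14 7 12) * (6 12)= [14, 1, 2, 3, 4, 5, 12, 6, 8, 9, 10, 11, 0, 13, 7]= (0 14 7 6 12)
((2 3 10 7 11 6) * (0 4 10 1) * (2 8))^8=(0 3 8 11 10)(1 2 6 7 4)=[3, 2, 6, 8, 1, 5, 7, 4, 11, 9, 0, 10]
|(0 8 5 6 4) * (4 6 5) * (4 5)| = 4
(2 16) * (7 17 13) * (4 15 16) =(2 4 15 16)(7 17 13) =[0, 1, 4, 3, 15, 5, 6, 17, 8, 9, 10, 11, 12, 7, 14, 16, 2, 13]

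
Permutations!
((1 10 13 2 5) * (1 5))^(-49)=[0, 2, 13, 3, 4, 5, 6, 7, 8, 9, 1, 11, 12, 10]=(1 2 13 10)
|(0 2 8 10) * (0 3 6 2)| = |(2 8 10 3 6)| = 5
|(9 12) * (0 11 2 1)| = |(0 11 2 1)(9 12)| = 4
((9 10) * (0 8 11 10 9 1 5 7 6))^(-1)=[6, 10, 2, 3, 4, 1, 7, 5, 0, 9, 11, 8]=(0 6 7 5 1 10 11 8)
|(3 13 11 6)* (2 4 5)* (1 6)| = |(1 6 3 13 11)(2 4 5)| = 15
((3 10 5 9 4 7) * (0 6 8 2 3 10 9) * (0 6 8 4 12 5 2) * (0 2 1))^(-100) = [4, 6, 10, 1, 9, 2, 3, 12, 7, 0, 5, 11, 8] = (0 4 9)(1 6 3)(2 10 5)(7 12 8)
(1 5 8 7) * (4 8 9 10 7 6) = (1 5 9 10 7)(4 8 6) = [0, 5, 2, 3, 8, 9, 4, 1, 6, 10, 7]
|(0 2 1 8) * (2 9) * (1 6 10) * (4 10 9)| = |(0 4 10 1 8)(2 6 9)| = 15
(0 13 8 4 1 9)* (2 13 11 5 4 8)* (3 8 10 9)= (0 11 5 4 1 3 8 10 9)(2 13)= [11, 3, 13, 8, 1, 4, 6, 7, 10, 0, 9, 5, 12, 2]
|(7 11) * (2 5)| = |(2 5)(7 11)| = 2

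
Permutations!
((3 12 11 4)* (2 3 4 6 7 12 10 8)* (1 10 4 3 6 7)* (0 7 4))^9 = [11, 6, 8, 12, 7, 5, 2, 4, 10, 9, 1, 0, 3] = (0 11)(1 6 2 8 10)(3 12)(4 7)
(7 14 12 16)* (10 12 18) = (7 14 18 10 12 16) = [0, 1, 2, 3, 4, 5, 6, 14, 8, 9, 12, 11, 16, 13, 18, 15, 7, 17, 10]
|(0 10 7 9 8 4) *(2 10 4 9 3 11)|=10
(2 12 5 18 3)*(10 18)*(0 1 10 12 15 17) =[1, 10, 15, 2, 4, 12, 6, 7, 8, 9, 18, 11, 5, 13, 14, 17, 16, 0, 3] =(0 1 10 18 3 2 15 17)(5 12)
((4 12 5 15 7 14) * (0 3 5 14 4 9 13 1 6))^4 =(0 7 9)(1 5 12)(3 4 13)(6 15 14) =[7, 5, 2, 4, 13, 12, 15, 9, 8, 0, 10, 11, 1, 3, 6, 14]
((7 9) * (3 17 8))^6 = (17) = [0, 1, 2, 3, 4, 5, 6, 7, 8, 9, 10, 11, 12, 13, 14, 15, 16, 17]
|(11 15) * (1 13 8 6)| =|(1 13 8 6)(11 15)| =4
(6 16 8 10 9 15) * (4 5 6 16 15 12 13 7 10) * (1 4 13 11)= [0, 4, 2, 3, 5, 6, 15, 10, 13, 12, 9, 1, 11, 7, 14, 16, 8]= (1 4 5 6 15 16 8 13 7 10 9 12 11)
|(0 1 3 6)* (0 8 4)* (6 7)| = |(0 1 3 7 6 8 4)| = 7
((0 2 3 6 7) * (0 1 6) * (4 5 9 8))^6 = (4 9)(5 8) = [0, 1, 2, 3, 9, 8, 6, 7, 5, 4]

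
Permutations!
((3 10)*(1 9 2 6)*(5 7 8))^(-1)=(1 6 2 9)(3 10)(5 8 7)=[0, 6, 9, 10, 4, 8, 2, 5, 7, 1, 3]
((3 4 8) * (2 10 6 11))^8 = (11)(3 8 4) = [0, 1, 2, 8, 3, 5, 6, 7, 4, 9, 10, 11]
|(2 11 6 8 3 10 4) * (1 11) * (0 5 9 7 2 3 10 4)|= 10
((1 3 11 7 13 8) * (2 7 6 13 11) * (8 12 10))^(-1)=[0, 8, 3, 1, 4, 5, 11, 2, 10, 9, 12, 7, 13, 6]=(1 8 10 12 13 6 11 7 2 3)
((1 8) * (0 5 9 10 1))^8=(0 9 1)(5 10 8)=[9, 0, 2, 3, 4, 10, 6, 7, 5, 1, 8]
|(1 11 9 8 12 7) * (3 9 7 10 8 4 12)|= 6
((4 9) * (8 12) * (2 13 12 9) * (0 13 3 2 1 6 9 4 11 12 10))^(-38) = (0 13 10)(1 12 6 8 9 4 11) = [13, 12, 2, 3, 11, 5, 8, 7, 9, 4, 0, 1, 6, 10]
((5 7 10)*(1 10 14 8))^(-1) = [0, 8, 2, 3, 4, 10, 6, 5, 14, 9, 1, 11, 12, 13, 7] = (1 8 14 7 5 10)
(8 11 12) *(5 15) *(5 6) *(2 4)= [0, 1, 4, 3, 2, 15, 5, 7, 11, 9, 10, 12, 8, 13, 14, 6]= (2 4)(5 15 6)(8 11 12)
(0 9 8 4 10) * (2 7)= (0 9 8 4 10)(2 7)= [9, 1, 7, 3, 10, 5, 6, 2, 4, 8, 0]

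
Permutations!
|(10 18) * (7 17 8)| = |(7 17 8)(10 18)| = 6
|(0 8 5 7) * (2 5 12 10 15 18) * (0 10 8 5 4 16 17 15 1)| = 30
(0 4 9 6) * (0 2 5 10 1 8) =(0 4 9 6 2 5 10 1 8) =[4, 8, 5, 3, 9, 10, 2, 7, 0, 6, 1]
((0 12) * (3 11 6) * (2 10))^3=(0 12)(2 10)=[12, 1, 10, 3, 4, 5, 6, 7, 8, 9, 2, 11, 0]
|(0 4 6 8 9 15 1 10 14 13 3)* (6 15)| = |(0 4 15 1 10 14 13 3)(6 8 9)| = 24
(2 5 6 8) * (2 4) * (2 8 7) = (2 5 6 7)(4 8) = [0, 1, 5, 3, 8, 6, 7, 2, 4]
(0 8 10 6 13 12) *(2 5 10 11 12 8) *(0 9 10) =(0 2 5)(6 13 8 11 12 9 10) =[2, 1, 5, 3, 4, 0, 13, 7, 11, 10, 6, 12, 9, 8]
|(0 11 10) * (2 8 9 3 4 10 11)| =7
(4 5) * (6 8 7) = (4 5)(6 8 7) = [0, 1, 2, 3, 5, 4, 8, 6, 7]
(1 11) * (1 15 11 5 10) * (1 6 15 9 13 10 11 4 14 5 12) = (1 12)(4 14 5 11 9 13 10 6 15) = [0, 12, 2, 3, 14, 11, 15, 7, 8, 13, 6, 9, 1, 10, 5, 4]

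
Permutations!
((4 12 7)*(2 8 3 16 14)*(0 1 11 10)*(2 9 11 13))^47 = (0 2 16 11 1 8 14 10 13 3 9)(4 7 12) = [2, 8, 16, 9, 7, 5, 6, 12, 14, 0, 13, 1, 4, 3, 10, 15, 11]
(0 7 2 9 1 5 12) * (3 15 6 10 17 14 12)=[7, 5, 9, 15, 4, 3, 10, 2, 8, 1, 17, 11, 0, 13, 12, 6, 16, 14]=(0 7 2 9 1 5 3 15 6 10 17 14 12)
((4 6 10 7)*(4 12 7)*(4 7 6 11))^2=(6 7)(10 12)=[0, 1, 2, 3, 4, 5, 7, 6, 8, 9, 12, 11, 10]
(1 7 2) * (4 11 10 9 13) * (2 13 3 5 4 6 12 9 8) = [0, 7, 1, 5, 11, 4, 12, 13, 2, 3, 8, 10, 9, 6] = (1 7 13 6 12 9 3 5 4 11 10 8 2)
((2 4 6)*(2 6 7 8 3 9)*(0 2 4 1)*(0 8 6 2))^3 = (1 9 6 8 4 2 3 7) = [0, 9, 3, 7, 2, 5, 8, 1, 4, 6]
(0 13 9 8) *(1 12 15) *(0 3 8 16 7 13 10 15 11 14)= (0 10 15 1 12 11 14)(3 8)(7 13 9 16)= [10, 12, 2, 8, 4, 5, 6, 13, 3, 16, 15, 14, 11, 9, 0, 1, 7]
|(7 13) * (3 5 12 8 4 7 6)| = 8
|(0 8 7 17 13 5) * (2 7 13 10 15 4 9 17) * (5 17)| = 18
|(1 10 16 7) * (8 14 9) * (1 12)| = 15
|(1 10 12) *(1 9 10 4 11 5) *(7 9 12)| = 12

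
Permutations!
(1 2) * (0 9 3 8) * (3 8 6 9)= (0 3 6 9 8)(1 2)= [3, 2, 1, 6, 4, 5, 9, 7, 0, 8]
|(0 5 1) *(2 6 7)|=3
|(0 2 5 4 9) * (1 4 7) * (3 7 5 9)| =12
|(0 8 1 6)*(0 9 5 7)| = 7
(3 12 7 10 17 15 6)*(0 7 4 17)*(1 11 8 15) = (0 7 10)(1 11 8 15 6 3 12 4 17) = [7, 11, 2, 12, 17, 5, 3, 10, 15, 9, 0, 8, 4, 13, 14, 6, 16, 1]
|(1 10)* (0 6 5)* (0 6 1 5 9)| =|(0 1 10 5 6 9)| =6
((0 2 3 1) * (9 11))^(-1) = (0 1 3 2)(9 11) = [1, 3, 0, 2, 4, 5, 6, 7, 8, 11, 10, 9]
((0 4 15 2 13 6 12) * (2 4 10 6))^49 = (0 10 6 12)(2 13)(4 15) = [10, 1, 13, 3, 15, 5, 12, 7, 8, 9, 6, 11, 0, 2, 14, 4]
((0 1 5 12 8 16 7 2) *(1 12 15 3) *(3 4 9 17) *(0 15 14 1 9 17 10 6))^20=[4, 14, 6, 16, 12, 1, 15, 10, 3, 7, 2, 11, 17, 13, 5, 0, 9, 8]=(0 4 12 17 8 3 16 9 7 10 2 6 15)(1 14 5)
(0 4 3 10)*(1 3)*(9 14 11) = (0 4 1 3 10)(9 14 11) = [4, 3, 2, 10, 1, 5, 6, 7, 8, 14, 0, 9, 12, 13, 11]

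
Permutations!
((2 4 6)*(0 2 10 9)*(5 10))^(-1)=(0 9 10 5 6 4 2)=[9, 1, 0, 3, 2, 6, 4, 7, 8, 10, 5]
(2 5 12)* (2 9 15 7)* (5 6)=[0, 1, 6, 3, 4, 12, 5, 2, 8, 15, 10, 11, 9, 13, 14, 7]=(2 6 5 12 9 15 7)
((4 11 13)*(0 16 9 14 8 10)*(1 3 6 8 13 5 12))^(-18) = [3, 4, 2, 11, 16, 14, 5, 7, 12, 8, 1, 9, 13, 0, 10, 15, 6] = (0 3 11 9 8 12 13)(1 4 16 6 5 14 10)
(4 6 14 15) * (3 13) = (3 13)(4 6 14 15) = [0, 1, 2, 13, 6, 5, 14, 7, 8, 9, 10, 11, 12, 3, 15, 4]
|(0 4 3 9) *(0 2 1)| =6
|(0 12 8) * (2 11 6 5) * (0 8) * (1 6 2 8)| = 4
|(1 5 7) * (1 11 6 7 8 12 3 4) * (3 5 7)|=|(1 7 11 6 3 4)(5 8 12)|=6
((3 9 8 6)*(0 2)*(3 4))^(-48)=(3 8 4 9 6)=[0, 1, 2, 8, 9, 5, 3, 7, 4, 6]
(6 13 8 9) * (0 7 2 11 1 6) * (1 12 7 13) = (0 13 8 9)(1 6)(2 11 12 7) = [13, 6, 11, 3, 4, 5, 1, 2, 9, 0, 10, 12, 7, 8]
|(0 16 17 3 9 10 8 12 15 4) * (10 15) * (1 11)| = |(0 16 17 3 9 15 4)(1 11)(8 12 10)| = 42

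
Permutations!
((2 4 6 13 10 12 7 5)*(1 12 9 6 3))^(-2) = (1 4 5 12 3 2 7)(6 10)(9 13) = [0, 4, 7, 2, 5, 12, 10, 1, 8, 13, 6, 11, 3, 9]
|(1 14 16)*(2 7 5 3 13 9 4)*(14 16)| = 14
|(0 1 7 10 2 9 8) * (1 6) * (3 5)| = |(0 6 1 7 10 2 9 8)(3 5)| = 8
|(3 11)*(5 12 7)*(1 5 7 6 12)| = 2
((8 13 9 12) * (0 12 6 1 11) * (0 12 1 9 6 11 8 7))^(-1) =[7, 0, 2, 3, 4, 5, 13, 12, 1, 6, 10, 9, 11, 8] =(0 7 12 11 9 6 13 8 1)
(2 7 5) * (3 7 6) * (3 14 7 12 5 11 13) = (2 6 14 7 11 13 3 12 5) = [0, 1, 6, 12, 4, 2, 14, 11, 8, 9, 10, 13, 5, 3, 7]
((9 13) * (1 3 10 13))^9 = [0, 9, 2, 1, 4, 5, 6, 7, 8, 13, 3, 11, 12, 10] = (1 9 13 10 3)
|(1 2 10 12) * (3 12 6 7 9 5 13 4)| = |(1 2 10 6 7 9 5 13 4 3 12)| = 11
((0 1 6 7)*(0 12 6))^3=(12)(0 1)=[1, 0, 2, 3, 4, 5, 6, 7, 8, 9, 10, 11, 12]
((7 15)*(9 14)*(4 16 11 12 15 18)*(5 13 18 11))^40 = (18) = [0, 1, 2, 3, 4, 5, 6, 7, 8, 9, 10, 11, 12, 13, 14, 15, 16, 17, 18]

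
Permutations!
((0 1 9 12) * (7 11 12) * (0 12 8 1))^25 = [0, 1, 2, 3, 4, 5, 6, 7, 8, 9, 10, 11, 12] = (12)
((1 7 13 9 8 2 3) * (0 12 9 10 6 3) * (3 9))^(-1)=[2, 3, 8, 12, 4, 5, 10, 1, 9, 6, 13, 11, 0, 7]=(0 2 8 9 6 10 13 7 1 3 12)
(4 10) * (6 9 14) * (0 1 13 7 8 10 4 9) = (0 1 13 7 8 10 9 14 6) = [1, 13, 2, 3, 4, 5, 0, 8, 10, 14, 9, 11, 12, 7, 6]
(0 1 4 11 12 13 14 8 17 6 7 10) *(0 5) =[1, 4, 2, 3, 11, 0, 7, 10, 17, 9, 5, 12, 13, 14, 8, 15, 16, 6] =(0 1 4 11 12 13 14 8 17 6 7 10 5)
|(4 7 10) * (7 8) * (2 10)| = |(2 10 4 8 7)| = 5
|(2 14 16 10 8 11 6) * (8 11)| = |(2 14 16 10 11 6)| = 6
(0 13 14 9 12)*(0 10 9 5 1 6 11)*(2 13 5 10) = (0 5 1 6 11)(2 13 14 10 9 12) = [5, 6, 13, 3, 4, 1, 11, 7, 8, 12, 9, 0, 2, 14, 10]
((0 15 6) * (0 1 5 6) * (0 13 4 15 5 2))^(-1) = (0 2 1 6 5)(4 13 15) = [2, 6, 1, 3, 13, 0, 5, 7, 8, 9, 10, 11, 12, 15, 14, 4]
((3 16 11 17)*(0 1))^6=(3 11)(16 17)=[0, 1, 2, 11, 4, 5, 6, 7, 8, 9, 10, 3, 12, 13, 14, 15, 17, 16]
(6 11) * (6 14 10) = (6 11 14 10) = [0, 1, 2, 3, 4, 5, 11, 7, 8, 9, 6, 14, 12, 13, 10]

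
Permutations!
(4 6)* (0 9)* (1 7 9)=(0 1 7 9)(4 6)=[1, 7, 2, 3, 6, 5, 4, 9, 8, 0]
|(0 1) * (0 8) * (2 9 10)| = 3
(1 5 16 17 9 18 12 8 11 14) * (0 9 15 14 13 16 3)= (0 9 18 12 8 11 13 16 17 15 14 1 5 3)= [9, 5, 2, 0, 4, 3, 6, 7, 11, 18, 10, 13, 8, 16, 1, 14, 17, 15, 12]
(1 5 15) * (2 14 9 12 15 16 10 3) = (1 5 16 10 3 2 14 9 12 15) = [0, 5, 14, 2, 4, 16, 6, 7, 8, 12, 3, 11, 15, 13, 9, 1, 10]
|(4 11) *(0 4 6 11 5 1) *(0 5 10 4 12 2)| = |(0 12 2)(1 5)(4 10)(6 11)| = 6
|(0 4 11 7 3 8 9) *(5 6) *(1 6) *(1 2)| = |(0 4 11 7 3 8 9)(1 6 5 2)| = 28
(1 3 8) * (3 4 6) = (1 4 6 3 8) = [0, 4, 2, 8, 6, 5, 3, 7, 1]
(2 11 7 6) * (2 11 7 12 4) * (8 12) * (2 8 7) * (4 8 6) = (4 6 11 7)(8 12) = [0, 1, 2, 3, 6, 5, 11, 4, 12, 9, 10, 7, 8]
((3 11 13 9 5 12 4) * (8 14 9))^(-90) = (14) = [0, 1, 2, 3, 4, 5, 6, 7, 8, 9, 10, 11, 12, 13, 14]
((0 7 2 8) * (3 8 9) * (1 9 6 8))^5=(1 3 9)=[0, 3, 2, 9, 4, 5, 6, 7, 8, 1]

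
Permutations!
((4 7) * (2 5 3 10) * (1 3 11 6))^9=[0, 10, 11, 2, 7, 6, 3, 4, 8, 9, 5, 1]=(1 10 5 6 3 2 11)(4 7)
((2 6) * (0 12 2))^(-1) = (0 6 2 12) = [6, 1, 12, 3, 4, 5, 2, 7, 8, 9, 10, 11, 0]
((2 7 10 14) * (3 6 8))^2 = [0, 1, 10, 8, 4, 5, 3, 14, 6, 9, 2, 11, 12, 13, 7] = (2 10)(3 8 6)(7 14)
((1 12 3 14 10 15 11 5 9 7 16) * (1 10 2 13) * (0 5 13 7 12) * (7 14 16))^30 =(0 11 16 9 1 15 3 5 13 10 12) =[11, 15, 2, 5, 4, 13, 6, 7, 8, 1, 12, 16, 0, 10, 14, 3, 9]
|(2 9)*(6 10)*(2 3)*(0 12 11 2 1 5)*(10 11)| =10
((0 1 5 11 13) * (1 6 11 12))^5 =[6, 12, 2, 3, 4, 1, 11, 7, 8, 9, 10, 13, 5, 0] =(0 6 11 13)(1 12 5)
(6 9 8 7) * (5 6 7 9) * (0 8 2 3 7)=(0 8 9 2 3 7)(5 6)=[8, 1, 3, 7, 4, 6, 5, 0, 9, 2]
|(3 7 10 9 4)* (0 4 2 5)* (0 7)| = 15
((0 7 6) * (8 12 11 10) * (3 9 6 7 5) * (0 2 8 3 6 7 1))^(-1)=(0 1 7 9 3 10 11 12 8 2 6 5)=[1, 7, 6, 10, 4, 0, 5, 9, 2, 3, 11, 12, 8]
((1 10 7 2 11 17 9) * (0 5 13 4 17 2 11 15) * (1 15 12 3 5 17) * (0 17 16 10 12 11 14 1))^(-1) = (0 4 13 5 3 12 1 14 7 10 16)(2 11)(9 17 15) = [4, 14, 11, 12, 13, 3, 6, 10, 8, 17, 16, 2, 1, 5, 7, 9, 0, 15]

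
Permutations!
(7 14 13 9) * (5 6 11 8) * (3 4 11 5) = [0, 1, 2, 4, 11, 6, 5, 14, 3, 7, 10, 8, 12, 9, 13] = (3 4 11 8)(5 6)(7 14 13 9)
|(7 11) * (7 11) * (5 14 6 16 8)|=5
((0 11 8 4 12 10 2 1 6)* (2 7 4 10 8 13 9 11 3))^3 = (13)(0 1 3 6 2)(4 10 12 7 8) = [1, 3, 0, 6, 10, 5, 2, 8, 4, 9, 12, 11, 7, 13]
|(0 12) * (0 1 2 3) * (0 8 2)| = 3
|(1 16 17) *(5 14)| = 6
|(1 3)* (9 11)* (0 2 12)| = 6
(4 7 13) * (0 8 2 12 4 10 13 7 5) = (0 8 2 12 4 5)(10 13) = [8, 1, 12, 3, 5, 0, 6, 7, 2, 9, 13, 11, 4, 10]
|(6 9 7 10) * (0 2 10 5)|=7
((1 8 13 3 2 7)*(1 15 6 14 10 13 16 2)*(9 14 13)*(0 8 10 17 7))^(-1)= (0 2 16 8)(1 3 13 6 15 7 17 14 9 10)= [2, 3, 16, 13, 4, 5, 15, 17, 0, 10, 1, 11, 12, 6, 9, 7, 8, 14]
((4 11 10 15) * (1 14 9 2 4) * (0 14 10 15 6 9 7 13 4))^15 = (0 13 15 6)(1 9 14 4)(2 7 11 10) = [13, 9, 7, 3, 1, 5, 0, 11, 8, 14, 2, 10, 12, 15, 4, 6]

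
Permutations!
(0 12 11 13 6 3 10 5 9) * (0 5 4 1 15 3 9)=[12, 15, 2, 10, 1, 0, 9, 7, 8, 5, 4, 13, 11, 6, 14, 3]=(0 12 11 13 6 9 5)(1 15 3 10 4)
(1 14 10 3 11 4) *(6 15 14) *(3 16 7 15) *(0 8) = (0 8)(1 6 3 11 4)(7 15 14 10 16) = [8, 6, 2, 11, 1, 5, 3, 15, 0, 9, 16, 4, 12, 13, 10, 14, 7]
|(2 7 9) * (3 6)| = |(2 7 9)(3 6)| = 6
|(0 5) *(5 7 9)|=4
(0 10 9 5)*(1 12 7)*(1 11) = (0 10 9 5)(1 12 7 11) = [10, 12, 2, 3, 4, 0, 6, 11, 8, 5, 9, 1, 7]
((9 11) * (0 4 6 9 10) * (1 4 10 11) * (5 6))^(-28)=[0, 5, 2, 3, 6, 9, 1, 7, 8, 4, 10, 11]=(11)(1 5 9 4 6)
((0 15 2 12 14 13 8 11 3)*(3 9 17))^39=(0 8 15 11 2 9 12 17 14 3 13)=[8, 1, 9, 13, 4, 5, 6, 7, 15, 12, 10, 2, 17, 0, 3, 11, 16, 14]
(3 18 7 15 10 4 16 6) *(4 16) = [0, 1, 2, 18, 4, 5, 3, 15, 8, 9, 16, 11, 12, 13, 14, 10, 6, 17, 7] = (3 18 7 15 10 16 6)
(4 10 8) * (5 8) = (4 10 5 8) = [0, 1, 2, 3, 10, 8, 6, 7, 4, 9, 5]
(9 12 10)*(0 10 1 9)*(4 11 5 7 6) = (0 10)(1 9 12)(4 11 5 7 6) = [10, 9, 2, 3, 11, 7, 4, 6, 8, 12, 0, 5, 1]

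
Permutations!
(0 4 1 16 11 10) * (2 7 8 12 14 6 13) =(0 4 1 16 11 10)(2 7 8 12 14 6 13) =[4, 16, 7, 3, 1, 5, 13, 8, 12, 9, 0, 10, 14, 2, 6, 15, 11]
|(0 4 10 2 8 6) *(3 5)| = 6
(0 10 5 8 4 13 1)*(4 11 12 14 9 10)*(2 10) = (0 4 13 1)(2 10 5 8 11 12 14 9) = [4, 0, 10, 3, 13, 8, 6, 7, 11, 2, 5, 12, 14, 1, 9]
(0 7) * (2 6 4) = (0 7)(2 6 4) = [7, 1, 6, 3, 2, 5, 4, 0]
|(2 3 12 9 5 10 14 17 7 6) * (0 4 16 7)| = |(0 4 16 7 6 2 3 12 9 5 10 14 17)| = 13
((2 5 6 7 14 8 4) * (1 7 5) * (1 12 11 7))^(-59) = (2 14 12 8 11 4 7)(5 6) = [0, 1, 14, 3, 7, 6, 5, 2, 11, 9, 10, 4, 8, 13, 12]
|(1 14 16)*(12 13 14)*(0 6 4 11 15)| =|(0 6 4 11 15)(1 12 13 14 16)| =5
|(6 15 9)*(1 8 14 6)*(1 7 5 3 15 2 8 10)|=|(1 10)(2 8 14 6)(3 15 9 7 5)|=20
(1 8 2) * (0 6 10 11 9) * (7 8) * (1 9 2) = [6, 7, 9, 3, 4, 5, 10, 8, 1, 0, 11, 2] = (0 6 10 11 2 9)(1 7 8)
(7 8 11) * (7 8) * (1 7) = (1 7)(8 11) = [0, 7, 2, 3, 4, 5, 6, 1, 11, 9, 10, 8]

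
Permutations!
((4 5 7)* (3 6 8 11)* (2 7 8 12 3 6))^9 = (12) = [0, 1, 2, 3, 4, 5, 6, 7, 8, 9, 10, 11, 12]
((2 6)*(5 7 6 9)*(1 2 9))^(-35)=(1 2)(5 7 6 9)=[0, 2, 1, 3, 4, 7, 9, 6, 8, 5]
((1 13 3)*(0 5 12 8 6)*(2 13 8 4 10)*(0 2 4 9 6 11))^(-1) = (0 11 8 1 3 13 2 6 9 12 5)(4 10) = [11, 3, 6, 13, 10, 0, 9, 7, 1, 12, 4, 8, 5, 2]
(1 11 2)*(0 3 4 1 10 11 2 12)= [3, 2, 10, 4, 1, 5, 6, 7, 8, 9, 11, 12, 0]= (0 3 4 1 2 10 11 12)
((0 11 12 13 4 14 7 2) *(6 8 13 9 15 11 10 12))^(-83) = (0 13 9 7 6 10 4 15 2 8 12 14 11) = [13, 1, 8, 3, 15, 5, 10, 6, 12, 7, 4, 0, 14, 9, 11, 2]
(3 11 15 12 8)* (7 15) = [0, 1, 2, 11, 4, 5, 6, 15, 3, 9, 10, 7, 8, 13, 14, 12] = (3 11 7 15 12 8)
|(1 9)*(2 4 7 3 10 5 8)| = |(1 9)(2 4 7 3 10 5 8)| = 14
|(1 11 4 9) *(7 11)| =5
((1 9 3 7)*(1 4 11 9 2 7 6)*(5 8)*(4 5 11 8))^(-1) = (1 6 3 9 11 8 4 5 7 2) = [0, 6, 1, 9, 5, 7, 3, 2, 4, 11, 10, 8]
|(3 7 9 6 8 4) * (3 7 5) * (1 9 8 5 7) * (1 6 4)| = |(1 9 4 6 5 3 7 8)| = 8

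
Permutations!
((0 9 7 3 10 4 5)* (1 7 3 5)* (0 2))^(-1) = [2, 4, 5, 9, 10, 7, 6, 1, 8, 0, 3] = (0 2 5 7 1 4 10 3 9)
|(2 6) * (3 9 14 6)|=5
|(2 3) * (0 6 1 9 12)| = 10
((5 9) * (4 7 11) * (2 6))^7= [0, 1, 6, 3, 7, 9, 2, 11, 8, 5, 10, 4]= (2 6)(4 7 11)(5 9)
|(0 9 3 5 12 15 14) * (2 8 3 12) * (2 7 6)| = |(0 9 12 15 14)(2 8 3 5 7 6)| = 30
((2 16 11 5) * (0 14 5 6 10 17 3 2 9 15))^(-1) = (0 15 9 5 14)(2 3 17 10 6 11 16) = [15, 1, 3, 17, 4, 14, 11, 7, 8, 5, 6, 16, 12, 13, 0, 9, 2, 10]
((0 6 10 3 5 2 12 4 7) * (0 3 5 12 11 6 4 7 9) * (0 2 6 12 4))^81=(2 3 11 4 12 9 7)=[0, 1, 3, 11, 12, 5, 6, 2, 8, 7, 10, 4, 9]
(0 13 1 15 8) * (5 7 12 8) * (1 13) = (0 1 15 5 7 12 8) = [1, 15, 2, 3, 4, 7, 6, 12, 0, 9, 10, 11, 8, 13, 14, 5]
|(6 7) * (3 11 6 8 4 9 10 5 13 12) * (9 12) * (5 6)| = |(3 11 5 13 9 10 6 7 8 4 12)| = 11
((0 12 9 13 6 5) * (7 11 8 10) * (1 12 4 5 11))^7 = (0 4 5)(1 10 11 13 12 7 8 6 9) = [4, 10, 2, 3, 5, 0, 9, 8, 6, 1, 11, 13, 7, 12]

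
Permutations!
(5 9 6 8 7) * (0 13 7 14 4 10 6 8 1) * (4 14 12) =(14)(0 13 7 5 9 8 12 4 10 6 1) =[13, 0, 2, 3, 10, 9, 1, 5, 12, 8, 6, 11, 4, 7, 14]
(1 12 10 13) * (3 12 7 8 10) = (1 7 8 10 13)(3 12) = [0, 7, 2, 12, 4, 5, 6, 8, 10, 9, 13, 11, 3, 1]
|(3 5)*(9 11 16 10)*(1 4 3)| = 4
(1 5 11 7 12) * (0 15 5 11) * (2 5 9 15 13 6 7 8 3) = (0 13 6 7 12 1 11 8 3 2 5)(9 15) = [13, 11, 5, 2, 4, 0, 7, 12, 3, 15, 10, 8, 1, 6, 14, 9]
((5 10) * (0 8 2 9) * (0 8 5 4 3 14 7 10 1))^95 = (14)(0 1 5)(2 8 9) = [1, 5, 8, 3, 4, 0, 6, 7, 9, 2, 10, 11, 12, 13, 14]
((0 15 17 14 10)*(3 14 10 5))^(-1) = (0 10 17 15)(3 5 14) = [10, 1, 2, 5, 4, 14, 6, 7, 8, 9, 17, 11, 12, 13, 3, 0, 16, 15]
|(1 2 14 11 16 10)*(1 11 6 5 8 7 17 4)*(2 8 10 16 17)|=|(1 8 7 2 14 6 5 10 11 17 4)|=11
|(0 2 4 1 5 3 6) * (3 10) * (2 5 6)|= |(0 5 10 3 2 4 1 6)|= 8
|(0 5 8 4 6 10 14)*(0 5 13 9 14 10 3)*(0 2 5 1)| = 30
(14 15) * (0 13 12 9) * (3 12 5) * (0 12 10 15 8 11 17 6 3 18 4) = (0 13 5 18 4)(3 10 15 14 8 11 17 6)(9 12) = [13, 1, 2, 10, 0, 18, 3, 7, 11, 12, 15, 17, 9, 5, 8, 14, 16, 6, 4]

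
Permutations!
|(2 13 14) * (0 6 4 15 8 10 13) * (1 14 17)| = |(0 6 4 15 8 10 13 17 1 14 2)| = 11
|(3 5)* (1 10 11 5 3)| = |(1 10 11 5)| = 4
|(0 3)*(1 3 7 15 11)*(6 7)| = 7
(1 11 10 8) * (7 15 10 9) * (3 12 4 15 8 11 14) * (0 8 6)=[8, 14, 2, 12, 15, 5, 0, 6, 1, 7, 11, 9, 4, 13, 3, 10]=(0 8 1 14 3 12 4 15 10 11 9 7 6)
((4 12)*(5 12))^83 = (4 12 5) = [0, 1, 2, 3, 12, 4, 6, 7, 8, 9, 10, 11, 5]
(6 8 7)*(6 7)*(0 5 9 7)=(0 5 9 7)(6 8)=[5, 1, 2, 3, 4, 9, 8, 0, 6, 7]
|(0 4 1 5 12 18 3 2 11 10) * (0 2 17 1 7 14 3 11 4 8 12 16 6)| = 16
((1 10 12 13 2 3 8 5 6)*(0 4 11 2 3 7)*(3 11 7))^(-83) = (0 4 7)(1 8 11 10 5 2 12 6 3 13) = [4, 8, 12, 13, 7, 2, 3, 0, 11, 9, 5, 10, 6, 1]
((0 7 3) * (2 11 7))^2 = [11, 1, 7, 2, 4, 5, 6, 0, 8, 9, 10, 3] = (0 11 3 2 7)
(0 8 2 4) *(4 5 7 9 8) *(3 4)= [3, 1, 5, 4, 0, 7, 6, 9, 2, 8]= (0 3 4)(2 5 7 9 8)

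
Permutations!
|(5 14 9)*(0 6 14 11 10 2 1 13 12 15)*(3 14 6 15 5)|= 42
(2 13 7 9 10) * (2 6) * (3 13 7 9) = (2 7 3 13 9 10 6) = [0, 1, 7, 13, 4, 5, 2, 3, 8, 10, 6, 11, 12, 9]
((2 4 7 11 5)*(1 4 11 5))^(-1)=(1 11 2 5 7 4)=[0, 11, 5, 3, 1, 7, 6, 4, 8, 9, 10, 2]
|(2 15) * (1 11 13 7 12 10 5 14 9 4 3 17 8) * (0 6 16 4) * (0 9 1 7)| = 30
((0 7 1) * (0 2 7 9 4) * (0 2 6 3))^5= (0 1 4 3 7 9 6 2)= [1, 4, 0, 7, 3, 5, 2, 9, 8, 6]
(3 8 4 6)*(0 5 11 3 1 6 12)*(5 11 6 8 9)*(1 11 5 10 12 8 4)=(0 5 6 11 3 9 10 12)(1 4 8)=[5, 4, 2, 9, 8, 6, 11, 7, 1, 10, 12, 3, 0]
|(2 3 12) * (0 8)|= |(0 8)(2 3 12)|= 6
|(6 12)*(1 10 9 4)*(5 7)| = |(1 10 9 4)(5 7)(6 12)| = 4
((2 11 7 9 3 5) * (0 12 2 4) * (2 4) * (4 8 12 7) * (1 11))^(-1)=(0 4 11 1 2 5 3 9 7)(8 12)=[4, 2, 5, 9, 11, 3, 6, 0, 12, 7, 10, 1, 8]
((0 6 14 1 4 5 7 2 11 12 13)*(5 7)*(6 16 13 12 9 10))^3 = (16)(1 2 10)(4 11 6)(7 9 14) = [0, 2, 10, 3, 11, 5, 4, 9, 8, 14, 1, 6, 12, 13, 7, 15, 16]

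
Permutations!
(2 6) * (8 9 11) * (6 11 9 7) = (2 11 8 7 6) = [0, 1, 11, 3, 4, 5, 2, 6, 7, 9, 10, 8]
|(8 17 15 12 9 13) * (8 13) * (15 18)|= 6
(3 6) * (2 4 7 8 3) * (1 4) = (1 4 7 8 3 6 2) = [0, 4, 1, 6, 7, 5, 2, 8, 3]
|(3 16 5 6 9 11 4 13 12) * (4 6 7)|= |(3 16 5 7 4 13 12)(6 9 11)|= 21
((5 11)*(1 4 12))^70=(1 4 12)=[0, 4, 2, 3, 12, 5, 6, 7, 8, 9, 10, 11, 1]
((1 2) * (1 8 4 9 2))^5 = (2 8 4 9) = [0, 1, 8, 3, 9, 5, 6, 7, 4, 2]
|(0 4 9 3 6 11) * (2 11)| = |(0 4 9 3 6 2 11)| = 7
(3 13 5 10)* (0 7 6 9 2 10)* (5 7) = [5, 1, 10, 13, 4, 0, 9, 6, 8, 2, 3, 11, 12, 7] = (0 5)(2 10 3 13 7 6 9)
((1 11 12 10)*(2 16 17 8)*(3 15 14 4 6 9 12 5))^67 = [0, 11, 8, 15, 6, 3, 9, 7, 17, 12, 1, 5, 10, 13, 4, 14, 2, 16] = (1 11 5 3 15 14 4 6 9 12 10)(2 8 17 16)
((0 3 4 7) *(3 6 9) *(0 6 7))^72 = (9) = [0, 1, 2, 3, 4, 5, 6, 7, 8, 9]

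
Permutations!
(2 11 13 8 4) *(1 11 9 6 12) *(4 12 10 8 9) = (1 11 13 9 6 10 8 12)(2 4) = [0, 11, 4, 3, 2, 5, 10, 7, 12, 6, 8, 13, 1, 9]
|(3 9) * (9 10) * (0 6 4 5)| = 12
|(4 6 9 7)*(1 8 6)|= |(1 8 6 9 7 4)|= 6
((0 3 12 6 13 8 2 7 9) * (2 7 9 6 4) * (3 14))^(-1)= [9, 1, 4, 14, 12, 5, 7, 8, 13, 2, 10, 11, 3, 6, 0]= (0 9 2 4 12 3 14)(6 7 8 13)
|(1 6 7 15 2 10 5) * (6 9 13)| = |(1 9 13 6 7 15 2 10 5)| = 9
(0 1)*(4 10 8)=(0 1)(4 10 8)=[1, 0, 2, 3, 10, 5, 6, 7, 4, 9, 8]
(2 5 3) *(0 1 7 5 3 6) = (0 1 7 5 6)(2 3) = [1, 7, 3, 2, 4, 6, 0, 5]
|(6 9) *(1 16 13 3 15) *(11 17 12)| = 30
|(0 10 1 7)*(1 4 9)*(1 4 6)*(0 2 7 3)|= |(0 10 6 1 3)(2 7)(4 9)|= 10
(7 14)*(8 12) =(7 14)(8 12) =[0, 1, 2, 3, 4, 5, 6, 14, 12, 9, 10, 11, 8, 13, 7]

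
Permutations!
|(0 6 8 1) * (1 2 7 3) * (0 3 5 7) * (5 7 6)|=|(0 5 6 8 2)(1 3)|=10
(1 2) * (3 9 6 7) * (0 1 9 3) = [1, 2, 9, 3, 4, 5, 7, 0, 8, 6] = (0 1 2 9 6 7)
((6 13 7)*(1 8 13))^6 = (1 8 13 7 6) = [0, 8, 2, 3, 4, 5, 1, 6, 13, 9, 10, 11, 12, 7]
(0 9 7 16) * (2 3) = (0 9 7 16)(2 3) = [9, 1, 3, 2, 4, 5, 6, 16, 8, 7, 10, 11, 12, 13, 14, 15, 0]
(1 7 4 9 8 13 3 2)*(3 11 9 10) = (1 7 4 10 3 2)(8 13 11 9) = [0, 7, 1, 2, 10, 5, 6, 4, 13, 8, 3, 9, 12, 11]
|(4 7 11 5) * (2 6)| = |(2 6)(4 7 11 5)| = 4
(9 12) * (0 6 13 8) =(0 6 13 8)(9 12) =[6, 1, 2, 3, 4, 5, 13, 7, 0, 12, 10, 11, 9, 8]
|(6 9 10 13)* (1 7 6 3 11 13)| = |(1 7 6 9 10)(3 11 13)| = 15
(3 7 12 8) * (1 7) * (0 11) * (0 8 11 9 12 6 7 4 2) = (0 9 12 11 8 3 1 4 2)(6 7) = [9, 4, 0, 1, 2, 5, 7, 6, 3, 12, 10, 8, 11]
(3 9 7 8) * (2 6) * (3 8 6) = (2 3 9 7 6) = [0, 1, 3, 9, 4, 5, 2, 6, 8, 7]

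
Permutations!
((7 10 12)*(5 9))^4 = (7 10 12) = [0, 1, 2, 3, 4, 5, 6, 10, 8, 9, 12, 11, 7]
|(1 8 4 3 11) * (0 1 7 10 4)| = |(0 1 8)(3 11 7 10 4)| = 15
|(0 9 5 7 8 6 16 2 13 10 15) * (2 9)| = |(0 2 13 10 15)(5 7 8 6 16 9)| = 30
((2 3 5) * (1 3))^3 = [0, 2, 5, 1, 4, 3] = (1 2 5 3)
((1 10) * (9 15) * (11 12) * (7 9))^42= [0, 1, 2, 3, 4, 5, 6, 7, 8, 9, 10, 11, 12, 13, 14, 15]= (15)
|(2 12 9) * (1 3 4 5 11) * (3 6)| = 6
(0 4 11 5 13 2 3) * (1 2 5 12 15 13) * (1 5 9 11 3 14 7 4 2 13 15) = [2, 13, 14, 0, 3, 5, 6, 4, 8, 11, 10, 12, 1, 9, 7, 15] = (15)(0 2 14 7 4 3)(1 13 9 11 12)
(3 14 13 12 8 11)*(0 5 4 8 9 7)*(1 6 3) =(0 5 4 8 11 1 6 3 14 13 12 9 7) =[5, 6, 2, 14, 8, 4, 3, 0, 11, 7, 10, 1, 9, 12, 13]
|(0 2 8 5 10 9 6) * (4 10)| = |(0 2 8 5 4 10 9 6)| = 8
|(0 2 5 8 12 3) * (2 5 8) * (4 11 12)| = |(0 5 2 8 4 11 12 3)| = 8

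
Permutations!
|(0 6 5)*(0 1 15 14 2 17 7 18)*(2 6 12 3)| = 35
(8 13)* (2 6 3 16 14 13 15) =[0, 1, 6, 16, 4, 5, 3, 7, 15, 9, 10, 11, 12, 8, 13, 2, 14] =(2 6 3 16 14 13 8 15)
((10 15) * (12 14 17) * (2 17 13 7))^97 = (2 17 12 14 13 7)(10 15) = [0, 1, 17, 3, 4, 5, 6, 2, 8, 9, 15, 11, 14, 7, 13, 10, 16, 12]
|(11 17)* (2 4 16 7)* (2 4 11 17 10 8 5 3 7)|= 9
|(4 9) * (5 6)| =2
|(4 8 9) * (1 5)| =|(1 5)(4 8 9)| =6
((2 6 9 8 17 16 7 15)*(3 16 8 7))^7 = (2 9 15 6 7)(3 16)(8 17) = [0, 1, 9, 16, 4, 5, 7, 2, 17, 15, 10, 11, 12, 13, 14, 6, 3, 8]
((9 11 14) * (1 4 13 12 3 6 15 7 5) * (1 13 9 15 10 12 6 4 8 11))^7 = (1 13)(3 15)(4 7)(5 9)(6 8)(10 11)(12 14) = [0, 13, 2, 15, 7, 9, 8, 4, 6, 5, 11, 10, 14, 1, 12, 3]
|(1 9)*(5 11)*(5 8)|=|(1 9)(5 11 8)|=6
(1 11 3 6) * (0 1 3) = (0 1 11)(3 6) = [1, 11, 2, 6, 4, 5, 3, 7, 8, 9, 10, 0]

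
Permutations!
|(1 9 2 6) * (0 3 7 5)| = 4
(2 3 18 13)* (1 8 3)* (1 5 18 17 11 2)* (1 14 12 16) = (1 8 3 17 11 2 5 18 13 14 12 16) = [0, 8, 5, 17, 4, 18, 6, 7, 3, 9, 10, 2, 16, 14, 12, 15, 1, 11, 13]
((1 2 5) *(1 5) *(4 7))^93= (1 2)(4 7)= [0, 2, 1, 3, 7, 5, 6, 4]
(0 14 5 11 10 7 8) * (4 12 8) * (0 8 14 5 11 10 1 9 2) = (0 5 10 7 4 12 14 11 1 9 2) = [5, 9, 0, 3, 12, 10, 6, 4, 8, 2, 7, 1, 14, 13, 11]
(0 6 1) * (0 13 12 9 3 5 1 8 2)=(0 6 8 2)(1 13 12 9 3 5)=[6, 13, 0, 5, 4, 1, 8, 7, 2, 3, 10, 11, 9, 12]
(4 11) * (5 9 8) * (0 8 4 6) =(0 8 5 9 4 11 6) =[8, 1, 2, 3, 11, 9, 0, 7, 5, 4, 10, 6]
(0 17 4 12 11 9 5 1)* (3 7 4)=[17, 0, 2, 7, 12, 1, 6, 4, 8, 5, 10, 9, 11, 13, 14, 15, 16, 3]=(0 17 3 7 4 12 11 9 5 1)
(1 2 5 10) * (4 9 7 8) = (1 2 5 10)(4 9 7 8) = [0, 2, 5, 3, 9, 10, 6, 8, 4, 7, 1]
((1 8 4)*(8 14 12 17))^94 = [0, 8, 2, 3, 17, 5, 6, 7, 12, 9, 10, 11, 1, 13, 4, 15, 16, 14] = (1 8 12)(4 17 14)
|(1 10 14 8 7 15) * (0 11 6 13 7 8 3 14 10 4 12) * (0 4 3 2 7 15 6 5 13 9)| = 12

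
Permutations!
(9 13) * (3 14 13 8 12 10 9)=(3 14 13)(8 12 10 9)=[0, 1, 2, 14, 4, 5, 6, 7, 12, 8, 9, 11, 10, 3, 13]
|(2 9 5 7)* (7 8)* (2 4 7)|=|(2 9 5 8)(4 7)|=4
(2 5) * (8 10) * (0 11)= (0 11)(2 5)(8 10)= [11, 1, 5, 3, 4, 2, 6, 7, 10, 9, 8, 0]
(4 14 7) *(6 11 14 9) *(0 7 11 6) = (0 7 4 9)(11 14) = [7, 1, 2, 3, 9, 5, 6, 4, 8, 0, 10, 14, 12, 13, 11]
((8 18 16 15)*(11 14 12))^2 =(8 16)(11 12 14)(15 18) =[0, 1, 2, 3, 4, 5, 6, 7, 16, 9, 10, 12, 14, 13, 11, 18, 8, 17, 15]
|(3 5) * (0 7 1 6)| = |(0 7 1 6)(3 5)| = 4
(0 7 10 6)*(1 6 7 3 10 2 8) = (0 3 10 7 2 8 1 6) = [3, 6, 8, 10, 4, 5, 0, 2, 1, 9, 7]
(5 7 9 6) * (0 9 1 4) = (0 9 6 5 7 1 4) = [9, 4, 2, 3, 0, 7, 5, 1, 8, 6]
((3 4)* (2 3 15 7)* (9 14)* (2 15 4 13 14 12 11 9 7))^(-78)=(15)=[0, 1, 2, 3, 4, 5, 6, 7, 8, 9, 10, 11, 12, 13, 14, 15]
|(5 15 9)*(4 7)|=|(4 7)(5 15 9)|=6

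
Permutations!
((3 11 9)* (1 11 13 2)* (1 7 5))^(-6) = (1 9 13 7)(2 5 11 3) = [0, 9, 5, 2, 4, 11, 6, 1, 8, 13, 10, 3, 12, 7]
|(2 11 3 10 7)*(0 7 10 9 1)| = |(0 7 2 11 3 9 1)| = 7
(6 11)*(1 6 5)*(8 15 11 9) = (1 6 9 8 15 11 5) = [0, 6, 2, 3, 4, 1, 9, 7, 15, 8, 10, 5, 12, 13, 14, 11]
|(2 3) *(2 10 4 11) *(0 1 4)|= |(0 1 4 11 2 3 10)|= 7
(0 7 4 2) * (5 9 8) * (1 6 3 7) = (0 1 6 3 7 4 2)(5 9 8) = [1, 6, 0, 7, 2, 9, 3, 4, 5, 8]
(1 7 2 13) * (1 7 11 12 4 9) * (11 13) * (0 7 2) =[7, 13, 11, 3, 9, 5, 6, 0, 8, 1, 10, 12, 4, 2] =(0 7)(1 13 2 11 12 4 9)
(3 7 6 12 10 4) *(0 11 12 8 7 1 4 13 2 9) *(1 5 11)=(0 1 4 3 5 11 12 10 13 2 9)(6 8 7)=[1, 4, 9, 5, 3, 11, 8, 6, 7, 0, 13, 12, 10, 2]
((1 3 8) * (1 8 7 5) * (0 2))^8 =(8) =[0, 1, 2, 3, 4, 5, 6, 7, 8]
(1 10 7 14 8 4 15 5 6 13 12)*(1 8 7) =(1 10)(4 15 5 6 13 12 8)(7 14) =[0, 10, 2, 3, 15, 6, 13, 14, 4, 9, 1, 11, 8, 12, 7, 5]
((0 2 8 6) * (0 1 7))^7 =(0 2 8 6 1 7) =[2, 7, 8, 3, 4, 5, 1, 0, 6]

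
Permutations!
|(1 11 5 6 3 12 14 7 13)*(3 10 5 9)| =24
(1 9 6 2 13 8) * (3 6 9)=(1 3 6 2 13 8)=[0, 3, 13, 6, 4, 5, 2, 7, 1, 9, 10, 11, 12, 8]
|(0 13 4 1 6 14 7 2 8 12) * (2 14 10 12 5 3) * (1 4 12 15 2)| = |(0 13 12)(1 6 10 15 2 8 5 3)(7 14)| = 24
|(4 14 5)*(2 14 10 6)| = 6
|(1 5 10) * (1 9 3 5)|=4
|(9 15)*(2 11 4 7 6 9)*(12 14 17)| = 21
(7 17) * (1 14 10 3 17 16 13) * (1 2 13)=(1 14 10 3 17 7 16)(2 13)=[0, 14, 13, 17, 4, 5, 6, 16, 8, 9, 3, 11, 12, 2, 10, 15, 1, 7]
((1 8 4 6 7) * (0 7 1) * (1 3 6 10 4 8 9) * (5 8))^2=(10)=[0, 1, 2, 3, 4, 5, 6, 7, 8, 9, 10]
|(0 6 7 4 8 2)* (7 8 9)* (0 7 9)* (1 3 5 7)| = 9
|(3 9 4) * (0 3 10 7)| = |(0 3 9 4 10 7)| = 6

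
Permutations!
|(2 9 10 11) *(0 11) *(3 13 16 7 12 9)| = |(0 11 2 3 13 16 7 12 9 10)| = 10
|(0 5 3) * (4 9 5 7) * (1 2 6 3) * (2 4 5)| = 9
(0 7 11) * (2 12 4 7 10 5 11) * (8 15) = (0 10 5 11)(2 12 4 7)(8 15) = [10, 1, 12, 3, 7, 11, 6, 2, 15, 9, 5, 0, 4, 13, 14, 8]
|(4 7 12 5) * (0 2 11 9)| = 4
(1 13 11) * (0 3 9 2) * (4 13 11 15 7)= (0 3 9 2)(1 11)(4 13 15 7)= [3, 11, 0, 9, 13, 5, 6, 4, 8, 2, 10, 1, 12, 15, 14, 7]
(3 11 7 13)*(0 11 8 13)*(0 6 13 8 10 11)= [0, 1, 2, 10, 4, 5, 13, 6, 8, 9, 11, 7, 12, 3]= (3 10 11 7 6 13)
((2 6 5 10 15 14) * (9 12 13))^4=(2 15 5)(6 14 10)(9 12 13)=[0, 1, 15, 3, 4, 2, 14, 7, 8, 12, 6, 11, 13, 9, 10, 5]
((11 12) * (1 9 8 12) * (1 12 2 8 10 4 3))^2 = (12)(1 10 3 9 4) = [0, 10, 2, 9, 1, 5, 6, 7, 8, 4, 3, 11, 12]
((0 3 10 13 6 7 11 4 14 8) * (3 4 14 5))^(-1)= (0 8 14 11 7 6 13 10 3 5 4)= [8, 1, 2, 5, 0, 4, 13, 6, 14, 9, 3, 7, 12, 10, 11]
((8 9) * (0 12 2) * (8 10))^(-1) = (0 2 12)(8 10 9) = [2, 1, 12, 3, 4, 5, 6, 7, 10, 8, 9, 11, 0]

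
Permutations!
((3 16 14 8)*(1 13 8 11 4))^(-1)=(1 4 11 14 16 3 8 13)=[0, 4, 2, 8, 11, 5, 6, 7, 13, 9, 10, 14, 12, 1, 16, 15, 3]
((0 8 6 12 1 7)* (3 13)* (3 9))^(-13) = [7, 12, 2, 9, 4, 5, 8, 1, 0, 13, 10, 11, 6, 3] = (0 7 1 12 6 8)(3 9 13)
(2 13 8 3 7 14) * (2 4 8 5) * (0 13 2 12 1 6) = (0 13 5 12 1 6)(3 7 14 4 8) = [13, 6, 2, 7, 8, 12, 0, 14, 3, 9, 10, 11, 1, 5, 4]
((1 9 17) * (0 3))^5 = [3, 17, 2, 0, 4, 5, 6, 7, 8, 1, 10, 11, 12, 13, 14, 15, 16, 9] = (0 3)(1 17 9)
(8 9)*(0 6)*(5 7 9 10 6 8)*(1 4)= [8, 4, 2, 3, 1, 7, 0, 9, 10, 5, 6]= (0 8 10 6)(1 4)(5 7 9)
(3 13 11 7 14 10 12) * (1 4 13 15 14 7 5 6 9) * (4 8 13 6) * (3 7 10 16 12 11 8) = (1 3 15 14 16 12 7 10 11 5 4 6 9)(8 13) = [0, 3, 2, 15, 6, 4, 9, 10, 13, 1, 11, 5, 7, 8, 16, 14, 12]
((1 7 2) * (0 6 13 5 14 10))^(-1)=(0 10 14 5 13 6)(1 2 7)=[10, 2, 7, 3, 4, 13, 0, 1, 8, 9, 14, 11, 12, 6, 5]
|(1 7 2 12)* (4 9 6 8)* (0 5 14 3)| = 4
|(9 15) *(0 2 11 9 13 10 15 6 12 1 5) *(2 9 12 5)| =12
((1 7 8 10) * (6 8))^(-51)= (1 10 8 6 7)= [0, 10, 2, 3, 4, 5, 7, 1, 6, 9, 8]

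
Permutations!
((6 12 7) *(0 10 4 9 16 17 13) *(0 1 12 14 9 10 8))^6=(1 16 6)(7 13 9)(12 17 14)=[0, 16, 2, 3, 4, 5, 1, 13, 8, 7, 10, 11, 17, 9, 12, 15, 6, 14]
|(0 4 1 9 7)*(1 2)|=6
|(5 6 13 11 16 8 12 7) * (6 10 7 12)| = |(5 10 7)(6 13 11 16 8)| = 15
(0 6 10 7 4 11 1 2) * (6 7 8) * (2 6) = (0 7 4 11 1 6 10 8 2) = [7, 6, 0, 3, 11, 5, 10, 4, 2, 9, 8, 1]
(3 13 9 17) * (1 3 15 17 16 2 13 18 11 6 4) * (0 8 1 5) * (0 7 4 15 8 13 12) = [13, 3, 12, 18, 5, 7, 15, 4, 1, 16, 10, 6, 0, 9, 14, 17, 2, 8, 11] = (0 13 9 16 2 12)(1 3 18 11 6 15 17 8)(4 5 7)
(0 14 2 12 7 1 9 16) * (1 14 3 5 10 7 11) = [3, 9, 12, 5, 4, 10, 6, 14, 8, 16, 7, 1, 11, 13, 2, 15, 0] = (0 3 5 10 7 14 2 12 11 1 9 16)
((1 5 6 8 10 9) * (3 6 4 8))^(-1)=[0, 9, 2, 6, 5, 1, 3, 7, 4, 10, 8]=(1 9 10 8 4 5)(3 6)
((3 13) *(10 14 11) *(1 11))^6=(1 10)(11 14)=[0, 10, 2, 3, 4, 5, 6, 7, 8, 9, 1, 14, 12, 13, 11]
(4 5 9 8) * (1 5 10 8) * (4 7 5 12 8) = (1 12 8 7 5 9)(4 10) = [0, 12, 2, 3, 10, 9, 6, 5, 7, 1, 4, 11, 8]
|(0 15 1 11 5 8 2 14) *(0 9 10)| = |(0 15 1 11 5 8 2 14 9 10)| = 10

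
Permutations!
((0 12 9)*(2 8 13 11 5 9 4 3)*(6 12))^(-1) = [9, 1, 3, 4, 12, 11, 0, 7, 2, 5, 10, 13, 6, 8] = (0 9 5 11 13 8 2 3 4 12 6)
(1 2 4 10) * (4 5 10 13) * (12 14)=[0, 2, 5, 3, 13, 10, 6, 7, 8, 9, 1, 11, 14, 4, 12]=(1 2 5 10)(4 13)(12 14)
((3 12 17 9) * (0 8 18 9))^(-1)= (0 17 12 3 9 18 8)= [17, 1, 2, 9, 4, 5, 6, 7, 0, 18, 10, 11, 3, 13, 14, 15, 16, 12, 8]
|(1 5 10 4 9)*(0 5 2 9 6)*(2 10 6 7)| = |(0 5 6)(1 10 4 7 2 9)| = 6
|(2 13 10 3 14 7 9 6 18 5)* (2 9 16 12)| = |(2 13 10 3 14 7 16 12)(5 9 6 18)| = 8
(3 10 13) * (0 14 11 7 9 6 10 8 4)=[14, 1, 2, 8, 0, 5, 10, 9, 4, 6, 13, 7, 12, 3, 11]=(0 14 11 7 9 6 10 13 3 8 4)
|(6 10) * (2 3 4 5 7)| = 10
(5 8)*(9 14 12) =(5 8)(9 14 12) =[0, 1, 2, 3, 4, 8, 6, 7, 5, 14, 10, 11, 9, 13, 12]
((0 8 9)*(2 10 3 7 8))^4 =[7, 1, 8, 0, 4, 5, 6, 2, 10, 3, 9] =(0 7 2 8 10 9 3)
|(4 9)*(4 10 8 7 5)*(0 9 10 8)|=7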